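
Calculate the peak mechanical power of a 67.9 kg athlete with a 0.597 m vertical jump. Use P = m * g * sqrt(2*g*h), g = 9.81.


First, sqrt(2gh) = sqrt(2 * 9.81 * 0.597)
= sqrt(11.71314) = 3.422446 m/s
Power = 67.9 * 9.81 * 3.422446 = 2279.69 W

2279.69 W


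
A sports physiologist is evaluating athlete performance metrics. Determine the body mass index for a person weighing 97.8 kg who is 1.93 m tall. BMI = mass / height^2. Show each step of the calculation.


BMI = mass / height^2
= 97.8 / 1.93^2
= 97.8 / 3.7249
= 26.26 kg/m^2

26.26 kg/m^2


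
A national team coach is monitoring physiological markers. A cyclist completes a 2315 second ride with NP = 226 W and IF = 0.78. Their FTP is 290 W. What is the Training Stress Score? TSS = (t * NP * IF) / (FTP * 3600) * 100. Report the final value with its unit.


t * NP * IF = 2315 * 226 * 0.78 = 408088.2
FTP * 3600 = 1044000
TSS = (408088.2 / 1044000) * 100 = 39.09

39.09 TSS


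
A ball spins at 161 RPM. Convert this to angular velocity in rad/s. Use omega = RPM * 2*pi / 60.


omega = 161 * 2 * pi / 60
= 161 * 6.28318531 / 60
= 1011.593 / 60
= 16.86 rad/s

16.86 rad/s


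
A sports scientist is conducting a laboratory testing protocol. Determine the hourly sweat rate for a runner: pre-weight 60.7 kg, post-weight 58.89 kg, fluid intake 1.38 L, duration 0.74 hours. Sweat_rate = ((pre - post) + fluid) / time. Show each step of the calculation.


Mass lost = 60.7 - 58.89 = 1.81 kg
Add fluid consumed: 1.81 + 1.38 = 3.19 L total sweat
Sweat rate = 3.19 / 0.74 = 4.311 L/h

4.311 L/h


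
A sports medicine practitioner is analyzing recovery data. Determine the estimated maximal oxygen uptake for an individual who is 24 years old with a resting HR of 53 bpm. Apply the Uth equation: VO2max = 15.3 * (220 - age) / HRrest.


HRmax = 220 - 24 = 196
VO2max = 15.3 * (196 / 53)
= 15.3 * 3.6981
= 56.58 mL/kg/min

56.58 mL/kg/min


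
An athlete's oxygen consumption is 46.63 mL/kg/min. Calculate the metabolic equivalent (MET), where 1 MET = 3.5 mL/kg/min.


MET = VO2 / 3.5
= 46.63 / 3.5
= 13.32 METs

13.32 METs


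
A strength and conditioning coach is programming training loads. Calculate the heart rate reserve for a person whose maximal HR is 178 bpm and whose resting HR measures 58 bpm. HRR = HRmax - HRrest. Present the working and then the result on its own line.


HRmax = 178 bpm
HRrest = 58 bpm
HRR = 178 - 58 = 120 bpm

120 bpm


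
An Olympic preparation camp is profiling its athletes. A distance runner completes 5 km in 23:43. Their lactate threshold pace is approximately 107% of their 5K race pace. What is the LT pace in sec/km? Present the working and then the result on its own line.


Convert to seconds: 23 min 43 s = 1423 s
Pace per km = 1423 / 5 = 284.6 s/km
LT pace = 284.6 * 1.07 = 304.52 s/km

304.52 s/km


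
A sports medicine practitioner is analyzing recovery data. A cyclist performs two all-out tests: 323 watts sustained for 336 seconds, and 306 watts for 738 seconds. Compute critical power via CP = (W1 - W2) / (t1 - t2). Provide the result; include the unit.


W1 = P1 * t1 = 323 * 336 = 108528 J
W2 = P2 * t2 = 306 * 738 = 225828 J
CP = (108528 - 225828) / (336 - 738)
= 291.79 W

291.79 W


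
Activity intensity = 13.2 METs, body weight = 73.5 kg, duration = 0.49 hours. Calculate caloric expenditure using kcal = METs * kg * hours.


kcal = 13.2 * 73.5 * 0.49
= 970.2 * 0.49
= 475.4 kcal

475.4 kcal


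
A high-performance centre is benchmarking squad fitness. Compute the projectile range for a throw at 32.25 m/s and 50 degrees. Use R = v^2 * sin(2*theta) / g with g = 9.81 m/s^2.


Two times the angle = 100 degrees
sin(100) = 0.984808
R = 1040.0625 * 0.984808 / 9.81 = 104.41 m

104.41 m


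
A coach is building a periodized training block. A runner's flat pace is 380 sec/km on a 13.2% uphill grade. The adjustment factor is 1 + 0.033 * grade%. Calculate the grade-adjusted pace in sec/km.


Factor = 1 + 0.033 * 13.2 = 1.4356
Adjusted pace = 380 * 1.4356
= 545.53 sec/km

545.53 s/km


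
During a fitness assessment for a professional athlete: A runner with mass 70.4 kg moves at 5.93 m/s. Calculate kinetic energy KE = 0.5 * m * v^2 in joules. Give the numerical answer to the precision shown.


v^2 = 5.93^2 = 35.1649
KE = 0.5 * 70.4 * 35.1649
= 1237.8 J

1237.8 J


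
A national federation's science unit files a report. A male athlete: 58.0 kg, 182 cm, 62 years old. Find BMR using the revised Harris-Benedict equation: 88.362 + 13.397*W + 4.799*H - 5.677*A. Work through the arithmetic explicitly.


Intercept = 88.362
Weight contribution = 13.397 * 58.0 = 777.026
Height contribution = 4.799 * 182 = 873.418
Age contribution = 5.677 * 62 = 351.974
BMR = 88.362 + 777.026 + 873.418 - 351.974
= 1386.83 kcal/day

1386.83 kcal/day


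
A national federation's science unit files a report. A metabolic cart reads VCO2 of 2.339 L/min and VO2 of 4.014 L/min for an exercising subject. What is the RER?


RER = VCO2 / VO2 = 2.339 / 4.014 = 0.5827

0.5827


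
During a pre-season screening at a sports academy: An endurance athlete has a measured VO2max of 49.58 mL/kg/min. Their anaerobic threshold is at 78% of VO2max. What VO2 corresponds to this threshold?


Anaerobic threshold VO2 = VO2max * 78%
= 49.58 * 0.78
= 38.67 mL/kg/min

38.67 mL/kg/min


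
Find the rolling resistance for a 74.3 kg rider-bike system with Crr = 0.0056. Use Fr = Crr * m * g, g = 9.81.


m * g = 74.3 * 9.81 = 728.883 N
Fr = 0.0056 * 728.883 = 4.082 N

4.082 N


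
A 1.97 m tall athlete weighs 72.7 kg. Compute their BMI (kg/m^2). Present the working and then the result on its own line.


height^2 = 3.8809 m^2
BMI = 72.7 / 3.8809 = 18.73 kg/m^2

18.73 kg/m^2


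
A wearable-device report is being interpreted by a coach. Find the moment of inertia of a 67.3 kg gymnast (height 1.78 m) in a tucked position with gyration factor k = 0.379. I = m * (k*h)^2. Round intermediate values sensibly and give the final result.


Radius of gyration = 0.379 * 1.78 = 0.67462 m
I = 67.3 * 0.67462^2
= 67.3 * 0.455112
= 30.629 kg*m^2

30.629 kg*m^2


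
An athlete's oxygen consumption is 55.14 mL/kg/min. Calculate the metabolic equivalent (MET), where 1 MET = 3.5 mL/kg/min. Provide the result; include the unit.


MET = VO2 / 3.5
= 55.14 / 3.5
= 15.75 METs

15.75 METs


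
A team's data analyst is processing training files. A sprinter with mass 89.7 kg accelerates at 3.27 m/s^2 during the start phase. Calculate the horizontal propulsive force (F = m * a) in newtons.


F = m * a
= 89.7 * 3.27
= 293.32 N

293.32 N


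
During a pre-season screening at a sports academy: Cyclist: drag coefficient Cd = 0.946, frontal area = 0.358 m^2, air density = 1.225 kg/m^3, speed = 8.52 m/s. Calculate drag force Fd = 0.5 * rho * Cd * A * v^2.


v^2 = 8.52^2 = 72.5904
Fd = 0.5 * 1.225 * 0.946 * 0.358 * 72.5904
= 15.058 N

15.058 N


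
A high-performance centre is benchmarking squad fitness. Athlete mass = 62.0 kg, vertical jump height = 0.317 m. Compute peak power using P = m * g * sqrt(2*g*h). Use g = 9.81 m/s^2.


sqrt(2 * 9.81 * 0.317) = sqrt(6.21954) = 2.493901 m/s
P = 62.0 * 9.81 * 2.493901
= 1516.84 W

1516.84 W


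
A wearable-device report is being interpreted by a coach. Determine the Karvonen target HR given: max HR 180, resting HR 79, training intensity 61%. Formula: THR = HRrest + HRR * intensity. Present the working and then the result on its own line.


HRR = HRmax - HRrest = 180 - 79 = 101
THR = 79 + 101 * 0.61
= 140.61 bpm

140.61 bpm


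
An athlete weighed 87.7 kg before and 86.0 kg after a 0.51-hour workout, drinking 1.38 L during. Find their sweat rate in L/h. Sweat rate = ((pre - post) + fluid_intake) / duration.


Body mass change = 1.7 kg
Total sweat loss = 1.7 + 1.38 = 3.08 L
Rate = 3.08 / 0.51 = 6.039 L/h

6.039 L/h


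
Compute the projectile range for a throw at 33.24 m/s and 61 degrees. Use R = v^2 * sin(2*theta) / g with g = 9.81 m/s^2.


Two times the angle = 122 degrees
sin(122) = 0.848048
R = 1104.8976 * 0.848048 / 9.81 = 95.515 m

95.515 m


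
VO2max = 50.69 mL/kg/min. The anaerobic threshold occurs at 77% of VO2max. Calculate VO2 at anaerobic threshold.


AT fraction = 77 / 100 = 0.77
AT VO2 = 50.69 * 0.77
= 39.03 mL/kg/min

39.03 mL/kg/min


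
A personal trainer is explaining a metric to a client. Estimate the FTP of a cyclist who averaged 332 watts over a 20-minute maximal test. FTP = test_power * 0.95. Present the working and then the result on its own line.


FTP = 332 * 0.95 = 315.4 W

315.4 W


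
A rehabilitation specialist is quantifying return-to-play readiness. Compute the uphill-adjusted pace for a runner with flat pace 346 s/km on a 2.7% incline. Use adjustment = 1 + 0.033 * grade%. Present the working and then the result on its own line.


Adjustment factor = 1 + 0.033 * 2.7 = 1.0891
Grade-adjusted pace = 346 * 1.0891 = 376.83 s/km

376.83 s/km


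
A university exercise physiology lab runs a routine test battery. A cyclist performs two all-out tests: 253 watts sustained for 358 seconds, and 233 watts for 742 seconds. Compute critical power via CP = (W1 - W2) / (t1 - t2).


W1 = P1 * t1 = 253 * 358 = 90574 J
W2 = P2 * t2 = 233 * 742 = 172886 J
CP = (90574 - 172886) / (358 - 742)
= 214.35 W

214.35 W


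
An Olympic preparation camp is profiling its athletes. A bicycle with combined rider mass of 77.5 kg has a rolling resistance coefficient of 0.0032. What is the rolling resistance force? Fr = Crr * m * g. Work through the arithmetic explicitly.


Fr = 0.0032 * 77.5 * 9.81
= 0.248 * 9.81
= 2.433 N

2.433 N


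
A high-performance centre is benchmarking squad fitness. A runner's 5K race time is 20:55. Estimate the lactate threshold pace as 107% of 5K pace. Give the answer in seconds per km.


Total race time = 20*60 + 55 = 1255 seconds
5K pace = 1255 / 5 = 251.0 sec/km
LT pace = 251.0 * 1.07 = 268.57 sec/km

268.57 s/km


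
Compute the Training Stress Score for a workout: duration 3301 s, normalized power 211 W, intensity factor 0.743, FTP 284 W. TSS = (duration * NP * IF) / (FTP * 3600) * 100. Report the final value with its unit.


Product = 3301 * 211 * 0.743 = 517507.673
Base = 284 * 3600 = 1022400
TSS = 517507.673 / 1022400 * 100 = 50.62

50.62 TSS


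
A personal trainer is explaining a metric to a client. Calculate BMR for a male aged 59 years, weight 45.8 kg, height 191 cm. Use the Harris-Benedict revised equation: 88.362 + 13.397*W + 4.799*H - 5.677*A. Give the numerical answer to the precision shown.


Substituting values:
W term = 13.397 * 45.8 = 613.5826
H term = 4.799 * 191 = 916.609
A term = 5.677 * 59 = 334.943
BMR = 1283.61 kcal/day

1283.61 kcal/day


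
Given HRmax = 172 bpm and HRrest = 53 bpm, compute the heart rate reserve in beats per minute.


Heart rate reserve = maximum HR minus resting HR
HRR = 172 - 53 = 119 bpm

119 bpm


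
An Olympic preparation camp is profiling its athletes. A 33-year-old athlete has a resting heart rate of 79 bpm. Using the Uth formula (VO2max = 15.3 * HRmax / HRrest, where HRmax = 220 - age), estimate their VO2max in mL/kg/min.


HRmax = 220 - 33 = 187 bpm
Ratio = HRmax / HRrest = 187 / 79 = 2.3671
VO2max = 15.3 * 2.3671 = 36.22 mL/kg/min

36.22 mL/kg/min


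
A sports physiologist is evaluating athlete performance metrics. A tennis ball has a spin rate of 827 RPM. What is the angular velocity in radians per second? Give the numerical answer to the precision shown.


Convert RPM to rad/s: multiply by 2*pi and divide by 60
omega = 827 * 2 * pi / 60
= 86.603 rad/s

86.603 rad/s


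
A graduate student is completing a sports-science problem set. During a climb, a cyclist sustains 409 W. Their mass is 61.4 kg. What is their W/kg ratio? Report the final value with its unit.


Power-to-weight = 409 W / 61.4 kg
= 6.661 W/kg

6.661 W/kg


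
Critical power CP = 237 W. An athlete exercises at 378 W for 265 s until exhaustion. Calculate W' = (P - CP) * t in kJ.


P - CP = 378 - 237 = 141 W
W' = 141 * 265 = 37365 J
= 37365 / 1000 = 37.365 kJ

37.365 kJ


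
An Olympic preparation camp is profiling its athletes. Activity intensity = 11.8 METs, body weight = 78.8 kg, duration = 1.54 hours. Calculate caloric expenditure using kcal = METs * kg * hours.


kcal = 11.8 * 78.8 * 1.54
= 929.84 * 1.54
= 1431.95 kcal

1431.95 kcal


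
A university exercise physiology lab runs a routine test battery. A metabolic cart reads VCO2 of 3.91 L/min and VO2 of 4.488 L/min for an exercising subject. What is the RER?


RER = VCO2 / VO2 = 3.91 / 4.488 = 0.8712

0.8712


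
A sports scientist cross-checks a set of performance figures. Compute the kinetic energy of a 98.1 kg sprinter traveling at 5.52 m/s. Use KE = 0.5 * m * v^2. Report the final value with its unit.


Velocity squared = 30.4704
KE = 0.5 * 98.1 * 30.4704 = 1494.57 J

1494.57 J


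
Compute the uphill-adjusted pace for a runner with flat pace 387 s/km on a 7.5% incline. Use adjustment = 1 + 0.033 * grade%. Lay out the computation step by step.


Adjustment factor = 1 + 0.033 * 7.5 = 1.2475
Grade-adjusted pace = 387 * 1.2475 = 482.78 s/km

482.78 s/km


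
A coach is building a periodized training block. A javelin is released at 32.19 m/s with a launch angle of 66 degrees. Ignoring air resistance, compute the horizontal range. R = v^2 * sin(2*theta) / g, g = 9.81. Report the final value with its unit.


Launch speed squared = 1036.1961
sin(2 * 66 deg) = 0.743145
Range = 1036.1961 * 0.743145 / 9.81
= 78.496 m

78.496 m


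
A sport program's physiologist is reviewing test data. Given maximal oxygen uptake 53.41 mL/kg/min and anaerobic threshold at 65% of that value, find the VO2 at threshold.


Percentage as decimal = 0.65
VO2 at AT = 53.41 * 0.65 = 34.72 mL/kg/min

34.72 mL/kg/min


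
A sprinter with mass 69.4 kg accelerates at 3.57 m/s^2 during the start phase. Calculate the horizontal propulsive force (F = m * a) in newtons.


F = m * a
= 69.4 * 3.57
= 247.76 N

247.76 N


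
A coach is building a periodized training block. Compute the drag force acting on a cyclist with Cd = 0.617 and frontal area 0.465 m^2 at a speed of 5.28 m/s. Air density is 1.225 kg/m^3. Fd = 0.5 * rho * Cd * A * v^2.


Step 1: v^2 = 27.8784
Step 2: Fd = 0.5 * 1.225 * 0.617 * 0.465 * 27.8784
= 4.899 N

4.899 N


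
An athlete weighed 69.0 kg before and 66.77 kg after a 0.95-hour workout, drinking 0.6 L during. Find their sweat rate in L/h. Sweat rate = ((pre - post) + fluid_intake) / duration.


Body mass change = 2.23 kg
Total sweat loss = 2.23 + 0.6 = 2.83 L
Rate = 2.83 / 0.95 = 2.979 L/h

2.979 L/h


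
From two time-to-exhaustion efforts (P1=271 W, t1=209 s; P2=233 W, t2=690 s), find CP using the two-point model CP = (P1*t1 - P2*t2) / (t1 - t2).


Work in trial 1 = 56639 J
Work in trial 2 = 160770 J
Delta work = -104131 J
Delta time = -481 s
CP = -104131 / -481 = 216.49 W

216.49 W


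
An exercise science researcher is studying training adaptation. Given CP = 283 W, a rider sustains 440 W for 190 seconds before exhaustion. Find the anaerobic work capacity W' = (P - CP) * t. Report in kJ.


Excess power = 440 - 283 = 157 W
Work above CP = 157 * 190 = 29830 J
W' = 29.83 kJ

29.83 kJ


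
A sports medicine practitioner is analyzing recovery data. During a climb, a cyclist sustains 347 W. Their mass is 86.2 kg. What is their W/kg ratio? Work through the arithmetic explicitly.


Power-to-weight = 347 W / 86.2 kg
= 4.026 W/kg

4.026 W/kg


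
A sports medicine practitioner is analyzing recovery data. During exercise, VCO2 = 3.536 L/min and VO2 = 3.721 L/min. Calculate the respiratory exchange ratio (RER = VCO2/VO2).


RER = VCO2 / VO2
= 3.536 / 3.721
= 0.9503

0.9503


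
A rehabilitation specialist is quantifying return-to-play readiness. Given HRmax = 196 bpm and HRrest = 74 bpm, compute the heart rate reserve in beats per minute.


Heart rate reserve = maximum HR minus resting HR
HRR = 196 - 74 = 122 bpm

122 bpm


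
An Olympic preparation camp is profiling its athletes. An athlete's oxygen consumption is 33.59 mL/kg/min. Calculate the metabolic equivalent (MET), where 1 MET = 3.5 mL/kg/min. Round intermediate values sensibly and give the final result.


MET = VO2 / 3.5
= 33.59 / 3.5
= 9.6 METs

9.6 METs


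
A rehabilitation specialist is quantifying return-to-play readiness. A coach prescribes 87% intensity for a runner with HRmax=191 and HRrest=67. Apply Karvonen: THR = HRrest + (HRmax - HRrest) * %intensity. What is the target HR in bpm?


Heart rate reserve = 191 - 67 = 124
Intensity fraction = 87 / 100 = 0.87
THR = 67 + 124 * 0.87 = 174.88 bpm

174.88 bpm


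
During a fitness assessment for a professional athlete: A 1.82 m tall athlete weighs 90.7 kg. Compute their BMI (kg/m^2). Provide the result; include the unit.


height^2 = 3.3124 m^2
BMI = 90.7 / 3.3124 = 27.38 kg/m^2

27.38 kg/m^2


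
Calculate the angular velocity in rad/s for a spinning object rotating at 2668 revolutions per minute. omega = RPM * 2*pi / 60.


omega = RPM * 2*pi / 60
= 2668 * 6.28318531 / 60
= 279.392 rad/s

279.392 rad/s


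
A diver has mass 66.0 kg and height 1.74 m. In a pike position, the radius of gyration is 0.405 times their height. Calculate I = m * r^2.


r = 0.405 * 1.74 = 0.7047 m
I = m * r^2 = 66.0 * 0.496602 = 32.776 kg*m^2

32.776 kg*m^2


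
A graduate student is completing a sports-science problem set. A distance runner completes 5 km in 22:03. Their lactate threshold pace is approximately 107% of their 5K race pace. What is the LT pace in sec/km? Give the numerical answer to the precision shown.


Convert to seconds: 22 min 3 s = 1323 s
Pace per km = 1323 / 5 = 264.6 s/km
LT pace = 264.6 * 1.07 = 283.12 s/km

283.12 s/km


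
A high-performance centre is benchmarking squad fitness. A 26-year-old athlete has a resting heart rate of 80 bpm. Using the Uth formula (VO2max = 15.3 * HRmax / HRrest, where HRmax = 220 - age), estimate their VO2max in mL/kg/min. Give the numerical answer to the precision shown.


HRmax = 220 - 26 = 194 bpm
Ratio = HRmax / HRrest = 194 / 80 = 2.425
VO2max = 15.3 * 2.425 = 37.1 mL/kg/min

37.1 mL/kg/min


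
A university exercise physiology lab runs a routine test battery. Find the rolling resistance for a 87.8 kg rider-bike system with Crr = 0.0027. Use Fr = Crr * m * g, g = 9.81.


m * g = 87.8 * 9.81 = 861.318 N
Fr = 0.0027 * 861.318 = 2.326 N

2.326 N


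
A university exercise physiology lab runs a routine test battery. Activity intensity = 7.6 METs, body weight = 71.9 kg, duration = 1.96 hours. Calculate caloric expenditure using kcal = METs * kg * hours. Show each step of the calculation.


kcal = 7.6 * 71.9 * 1.96
= 546.44 * 1.96
= 1071.02 kcal

1071.02 kcal


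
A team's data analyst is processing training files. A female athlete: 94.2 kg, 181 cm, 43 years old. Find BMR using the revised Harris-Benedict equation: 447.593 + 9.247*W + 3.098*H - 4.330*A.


Intercept = 447.593
Weight contribution = 9.247 * 94.2 = 871.0674
Height contribution = 3.098 * 181 = 560.738
Age contribution = 4.33 * 43 = 186.19
BMR = 447.593 + 871.0674 + 560.738 - 186.19
= 1693.21 kcal/day

1693.21 kcal/day


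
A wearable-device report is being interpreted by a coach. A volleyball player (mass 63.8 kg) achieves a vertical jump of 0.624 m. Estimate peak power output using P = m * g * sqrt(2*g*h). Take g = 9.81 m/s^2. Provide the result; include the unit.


2 * g * h = 2 * 9.81 * 0.624 = 12.24288
sqrt(12.24288) = 3.498983 m/s
P = 63.8 * 9.81 * 3.498983 = 2189.94 W

2189.94 W


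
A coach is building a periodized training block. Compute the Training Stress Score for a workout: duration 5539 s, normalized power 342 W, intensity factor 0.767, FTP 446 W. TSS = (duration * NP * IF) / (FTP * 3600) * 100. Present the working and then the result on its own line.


Product = 5539 * 342 * 0.767 = 1452957.246
Base = 446 * 3600 = 1605600
TSS = 1452957.246 / 1605600 * 100 = 90.49

90.49 TSS


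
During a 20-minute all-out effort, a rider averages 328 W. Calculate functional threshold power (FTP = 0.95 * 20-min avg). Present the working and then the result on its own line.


FTP = 0.95 * 328
= 311.6 W

311.6 W


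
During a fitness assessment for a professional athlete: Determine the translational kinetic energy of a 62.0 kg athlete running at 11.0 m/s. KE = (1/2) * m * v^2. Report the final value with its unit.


KE = 0.5 * m * v^2
= 0.5 * 62.0 * 11.0^2
= 0.5 * 62.0 * 121.0
= 3751.0 J

3751.0 J


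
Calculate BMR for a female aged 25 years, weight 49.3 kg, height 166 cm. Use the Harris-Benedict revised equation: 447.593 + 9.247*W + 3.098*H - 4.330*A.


Substituting values:
W term = 9.247 * 49.3 = 455.8771
H term = 3.098 * 166 = 514.268
A term = 4.330 * 25 = 108.25
BMR = 1309.49 kcal/day

1309.49 kcal/day


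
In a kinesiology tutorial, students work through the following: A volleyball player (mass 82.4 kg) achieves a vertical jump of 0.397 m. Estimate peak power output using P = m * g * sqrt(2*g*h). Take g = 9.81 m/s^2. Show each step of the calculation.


2 * g * h = 2 * 9.81 * 0.397 = 7.78914
sqrt(7.78914) = 2.790903 m/s
P = 82.4 * 9.81 * 2.790903 = 2256.01 W

2256.01 W


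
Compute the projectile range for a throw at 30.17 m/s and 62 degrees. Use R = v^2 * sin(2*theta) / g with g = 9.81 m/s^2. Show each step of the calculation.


Two times the angle = 124 degrees
sin(124) = 0.829038
R = 910.2289 * 0.829038 / 9.81 = 76.923 m

76.923 m


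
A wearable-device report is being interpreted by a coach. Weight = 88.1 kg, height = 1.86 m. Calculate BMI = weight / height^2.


height^2 = 1.86^2 = 3.4596
BMI = 88.1 / 3.4596 = 25.47 kg/m^2

25.47 kg/m^2


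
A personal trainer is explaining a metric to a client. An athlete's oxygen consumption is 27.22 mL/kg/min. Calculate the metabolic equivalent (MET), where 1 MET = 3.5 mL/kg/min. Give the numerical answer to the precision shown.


MET = VO2 / 3.5
= 27.22 / 3.5
= 7.78 METs

7.78 METs


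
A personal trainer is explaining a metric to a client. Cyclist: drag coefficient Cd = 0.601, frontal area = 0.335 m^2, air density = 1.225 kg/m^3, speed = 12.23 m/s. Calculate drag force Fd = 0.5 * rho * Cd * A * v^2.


v^2 = 12.23^2 = 149.5729
Fd = 0.5 * 1.225 * 0.601 * 0.335 * 149.5729
= 18.445 N

18.445 N


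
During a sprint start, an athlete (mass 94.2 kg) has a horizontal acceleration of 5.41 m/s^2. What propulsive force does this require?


Propulsive force = mass * acceleration
= 94.2 kg * 5.41 m/s^2
= 509.62 N

509.62 N


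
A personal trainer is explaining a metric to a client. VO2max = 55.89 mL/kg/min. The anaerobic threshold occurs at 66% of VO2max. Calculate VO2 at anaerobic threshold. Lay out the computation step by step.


AT fraction = 66 / 100 = 0.66
AT VO2 = 55.89 * 0.66
= 36.89 mL/kg/min

36.89 mL/kg/min


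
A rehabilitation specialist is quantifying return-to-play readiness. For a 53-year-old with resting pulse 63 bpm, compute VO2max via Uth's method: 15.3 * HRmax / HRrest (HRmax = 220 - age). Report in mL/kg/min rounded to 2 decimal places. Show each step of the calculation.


Step 1: HRmax = 220 - 53 = 167 bpm
Step 2: Ratio = 167 / 63 = 2.6508
Step 3: VO2max = 15.3 * 2.6508 = 40.56 mL/kg/min

40.56 mL/kg/min


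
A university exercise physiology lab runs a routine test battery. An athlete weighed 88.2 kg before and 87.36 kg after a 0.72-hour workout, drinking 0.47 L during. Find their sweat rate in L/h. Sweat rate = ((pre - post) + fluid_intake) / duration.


Body mass change = 0.84 kg
Total sweat loss = 0.84 + 0.47 = 1.31 L
Rate = 1.31 / 0.72 = 1.819 L/h

1.819 L/h


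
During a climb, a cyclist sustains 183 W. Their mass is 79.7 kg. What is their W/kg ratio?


Power-to-weight = 183 W / 79.7 kg
= 2.296 W/kg

2.296 W/kg


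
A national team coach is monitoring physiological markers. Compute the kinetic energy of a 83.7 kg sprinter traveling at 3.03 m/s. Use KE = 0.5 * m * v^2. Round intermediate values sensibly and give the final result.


Velocity squared = 9.1809
KE = 0.5 * 83.7 * 9.1809 = 384.22 J

384.22 J


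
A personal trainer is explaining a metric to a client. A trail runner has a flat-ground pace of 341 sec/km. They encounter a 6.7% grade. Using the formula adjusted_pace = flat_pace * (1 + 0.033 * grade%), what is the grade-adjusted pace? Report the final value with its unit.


Grade factor = 1 + 0.033 * 6.7 = 1.2211
Adjusted = 341 * 1.2211 = 416.4 sec/km

416.4 s/km


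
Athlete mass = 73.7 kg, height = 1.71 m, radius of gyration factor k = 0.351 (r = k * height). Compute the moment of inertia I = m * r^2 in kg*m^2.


r = k * height = 0.351 * 1.71 = 0.60021 m
r^2 = 0.60021^2 = 0.360252
I = 73.7 * 0.360252 = 26.551 kg*m^2

26.551 kg*m^2


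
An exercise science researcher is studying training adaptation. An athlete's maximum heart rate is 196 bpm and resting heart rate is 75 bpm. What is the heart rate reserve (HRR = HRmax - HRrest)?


HRR = HRmax - HRrest
= 196 - 75
= 121 bpm

121 bpm


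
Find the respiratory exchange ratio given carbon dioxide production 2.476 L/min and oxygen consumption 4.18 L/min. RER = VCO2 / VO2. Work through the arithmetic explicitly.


VCO2 = 2.476 L/min
VO2 = 4.18 L/min
RER = 2.476 / 4.18 = 0.5923

0.5923


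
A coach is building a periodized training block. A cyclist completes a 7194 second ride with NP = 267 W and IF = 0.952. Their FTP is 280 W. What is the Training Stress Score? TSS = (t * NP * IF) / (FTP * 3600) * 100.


t * NP * IF = 7194 * 267 * 0.952 = 1828599.696
FTP * 3600 = 1008000
TSS = (1828599.696 / 1008000) * 100 = 181.41

181.41 TSS


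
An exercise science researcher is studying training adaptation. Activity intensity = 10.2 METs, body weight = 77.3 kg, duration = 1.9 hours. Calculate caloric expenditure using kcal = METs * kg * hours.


kcal = 10.2 * 77.3 * 1.9
= 788.46 * 1.9
= 1498.07 kcal

1498.07 kcal


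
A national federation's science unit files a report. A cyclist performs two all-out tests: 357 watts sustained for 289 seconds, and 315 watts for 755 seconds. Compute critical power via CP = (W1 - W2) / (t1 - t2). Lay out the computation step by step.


W1 = P1 * t1 = 357 * 289 = 103173 J
W2 = P2 * t2 = 315 * 755 = 237825 J
CP = (103173 - 237825) / (289 - 755)
= 288.95 W

288.95 W


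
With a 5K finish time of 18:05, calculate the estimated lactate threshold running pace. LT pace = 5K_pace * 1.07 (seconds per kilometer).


Race duration = 1085 s for 5 km
Average pace = 1085 / 5 = 217.0 s/km
LT pace = 217.0 * 1.07
= 232.19 s/km

232.19 s/km


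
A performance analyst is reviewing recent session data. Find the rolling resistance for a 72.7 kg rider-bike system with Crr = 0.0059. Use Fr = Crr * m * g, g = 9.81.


m * g = 72.7 * 9.81 = 713.187 N
Fr = 0.0059 * 713.187 = 4.208 N

4.208 N


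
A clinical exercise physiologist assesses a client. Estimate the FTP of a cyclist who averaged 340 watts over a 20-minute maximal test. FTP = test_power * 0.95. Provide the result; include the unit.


FTP = 340 * 0.95 = 323.0 W

323.0 W


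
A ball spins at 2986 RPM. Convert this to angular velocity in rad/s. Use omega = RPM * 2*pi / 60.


omega = 2986 * 2 * pi / 60
= 2986 * 6.28318531 / 60
= 18761.591 / 60
= 312.693 rad/s

312.693 rad/s


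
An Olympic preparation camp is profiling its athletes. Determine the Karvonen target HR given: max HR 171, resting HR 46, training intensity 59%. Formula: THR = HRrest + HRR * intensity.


HRR = HRmax - HRrest = 171 - 46 = 125
THR = 46 + 125 * 0.59
= 119.75 bpm

119.75 bpm


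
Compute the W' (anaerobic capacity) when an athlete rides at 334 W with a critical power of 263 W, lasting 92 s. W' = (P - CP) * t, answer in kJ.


Above-CP power = 71 W
Duration = 92 s
W' = 71 * 92 = 6532 J
Convert: 6532 / 1000 = 6.532 kJ

6.532 kJ


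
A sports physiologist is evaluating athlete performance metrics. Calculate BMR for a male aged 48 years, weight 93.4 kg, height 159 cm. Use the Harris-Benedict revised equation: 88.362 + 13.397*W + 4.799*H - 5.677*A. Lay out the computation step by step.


Substituting values:
W term = 13.397 * 93.4 = 1251.2798
H term = 4.799 * 159 = 763.041
A term = 5.677 * 48 = 272.496
BMR = 1830.19 kcal/day

1830.19 kcal/day


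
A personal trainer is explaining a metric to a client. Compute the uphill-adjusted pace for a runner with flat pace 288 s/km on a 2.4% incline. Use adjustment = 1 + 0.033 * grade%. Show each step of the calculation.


Adjustment factor = 1 + 0.033 * 2.4 = 1.0792
Grade-adjusted pace = 288 * 1.0792 = 310.81 s/km

310.81 s/km


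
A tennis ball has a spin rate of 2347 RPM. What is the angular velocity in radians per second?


Convert RPM to rad/s: multiply by 2*pi and divide by 60
omega = 2347 * 2 * pi / 60
= 245.777 rad/s

245.777 rad/s


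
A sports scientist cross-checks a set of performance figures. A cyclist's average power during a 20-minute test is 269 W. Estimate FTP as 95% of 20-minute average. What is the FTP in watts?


FTP = 20-min power * 0.95
= 269 * 0.95
= 255.55 W

255.55 W


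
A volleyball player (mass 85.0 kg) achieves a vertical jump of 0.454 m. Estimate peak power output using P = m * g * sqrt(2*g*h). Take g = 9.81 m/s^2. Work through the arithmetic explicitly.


2 * g * h = 2 * 9.81 * 0.454 = 8.90748
sqrt(8.90748) = 2.98454 m/s
P = 85.0 * 9.81 * 2.98454 = 2488.66 W

2488.66 W


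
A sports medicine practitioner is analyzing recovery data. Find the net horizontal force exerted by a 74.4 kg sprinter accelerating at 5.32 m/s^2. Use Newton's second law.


Newton's second law: F = m * a
F = 74.4 * 5.32 = 395.81 N

395.81 N


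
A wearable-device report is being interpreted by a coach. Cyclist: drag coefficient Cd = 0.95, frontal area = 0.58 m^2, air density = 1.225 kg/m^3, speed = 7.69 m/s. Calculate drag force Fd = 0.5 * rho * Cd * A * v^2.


v^2 = 7.69^2 = 59.1361
Fd = 0.5 * 1.225 * 0.95 * 0.58 * 59.1361
= 19.958 N

19.958 N


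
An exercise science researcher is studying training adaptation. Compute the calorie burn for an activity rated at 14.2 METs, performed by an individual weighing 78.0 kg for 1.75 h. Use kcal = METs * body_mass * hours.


Product of METs and mass = 14.2 * 78.0 = 1107.6
Total kcal = 1107.6 * 1.75 = 1938.3 kcal

1938.3 kcal


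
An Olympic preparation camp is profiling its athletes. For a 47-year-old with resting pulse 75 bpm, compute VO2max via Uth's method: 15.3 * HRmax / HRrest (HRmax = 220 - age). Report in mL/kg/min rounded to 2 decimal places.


Step 1: HRmax = 220 - 47 = 173 bpm
Step 2: Ratio = 173 / 75 = 2.3067
Step 3: VO2max = 15.3 * 2.3067 = 35.29 mL/kg/min

35.29 mL/kg/min


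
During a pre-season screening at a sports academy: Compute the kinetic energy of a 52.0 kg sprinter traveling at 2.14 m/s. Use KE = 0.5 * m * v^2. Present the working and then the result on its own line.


Velocity squared = 4.5796
KE = 0.5 * 52.0 * 4.5796 = 119.07 J

119.07 J


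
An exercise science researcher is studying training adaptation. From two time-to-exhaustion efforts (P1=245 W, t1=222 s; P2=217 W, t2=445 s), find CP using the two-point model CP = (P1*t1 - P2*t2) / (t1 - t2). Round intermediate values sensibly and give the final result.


Work in trial 1 = 54390 J
Work in trial 2 = 96565 J
Delta work = -42175 J
Delta time = -223 s
CP = -42175 / -223 = 189.13 W

189.13 W


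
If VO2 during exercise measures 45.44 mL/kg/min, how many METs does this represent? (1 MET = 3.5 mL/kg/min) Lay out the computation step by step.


METs = VO2 / 3.5 = 45.44 / 3.5 = 12.98

12.98 METs


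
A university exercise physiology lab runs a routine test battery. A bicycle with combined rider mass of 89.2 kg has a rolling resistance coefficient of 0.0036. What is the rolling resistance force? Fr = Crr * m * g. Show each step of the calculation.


Fr = 0.0036 * 89.2 * 9.81
= 0.32112 * 9.81
= 3.15 N

3.15 N


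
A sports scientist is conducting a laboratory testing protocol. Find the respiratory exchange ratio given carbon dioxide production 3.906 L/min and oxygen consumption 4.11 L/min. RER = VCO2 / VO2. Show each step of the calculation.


VCO2 = 3.906 L/min
VO2 = 4.11 L/min
RER = 3.906 / 4.11 = 0.9504

0.9504


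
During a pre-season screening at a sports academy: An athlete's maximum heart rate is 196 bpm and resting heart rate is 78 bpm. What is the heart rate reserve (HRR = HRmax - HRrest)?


HRR = HRmax - HRrest
= 196 - 78
= 118 bpm

118 bpm


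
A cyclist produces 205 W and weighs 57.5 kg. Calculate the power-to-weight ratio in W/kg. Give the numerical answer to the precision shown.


P/W = power / mass
= 205 / 57.5
= 3.565 W/kg

3.565 W/kg


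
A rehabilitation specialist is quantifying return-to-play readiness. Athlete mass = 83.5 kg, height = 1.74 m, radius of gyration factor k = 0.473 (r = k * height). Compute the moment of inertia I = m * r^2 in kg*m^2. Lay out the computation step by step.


r = k * height = 0.473 * 1.74 = 0.82302 m
r^2 = 0.82302^2 = 0.677362
I = 83.5 * 0.677362 = 56.56 kg*m^2

56.56 kg*m^2


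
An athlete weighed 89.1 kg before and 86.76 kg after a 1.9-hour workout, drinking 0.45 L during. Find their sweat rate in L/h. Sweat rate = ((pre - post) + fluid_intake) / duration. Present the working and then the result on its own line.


Body mass change = 2.34 kg
Total sweat loss = 2.34 + 0.45 = 2.79 L
Rate = 2.79 / 1.9 = 1.468 L/h

1.468 L/h


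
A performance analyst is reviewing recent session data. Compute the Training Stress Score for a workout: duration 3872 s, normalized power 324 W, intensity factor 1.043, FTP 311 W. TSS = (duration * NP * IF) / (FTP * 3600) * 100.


Product = 3872 * 324 * 1.043 = 1308472.704
Base = 311 * 3600 = 1119600
TSS = 1308472.704 / 1119600 * 100 = 116.87

116.87 TSS


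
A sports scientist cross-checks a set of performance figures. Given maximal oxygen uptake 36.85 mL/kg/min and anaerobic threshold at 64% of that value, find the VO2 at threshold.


Percentage as decimal = 0.64
VO2 at AT = 36.85 * 0.64 = 23.58 mL/kg/min

23.58 mL/kg/min


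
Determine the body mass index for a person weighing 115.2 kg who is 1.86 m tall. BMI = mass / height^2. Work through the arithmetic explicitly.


BMI = mass / height^2
= 115.2 / 1.86^2
= 115.2 / 3.4596
= 33.3 kg/m^2

33.3 kg/m^2


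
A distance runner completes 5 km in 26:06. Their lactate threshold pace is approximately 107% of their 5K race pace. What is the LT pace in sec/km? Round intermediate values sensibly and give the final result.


Convert to seconds: 26 min 6 s = 1566 s
Pace per km = 1566 / 5 = 313.2 s/km
LT pace = 313.2 * 1.07 = 335.12 s/km

335.12 s/km


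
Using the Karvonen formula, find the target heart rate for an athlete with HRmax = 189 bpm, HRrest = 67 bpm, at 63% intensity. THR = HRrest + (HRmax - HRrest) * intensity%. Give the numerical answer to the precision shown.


HRR = 189 - 67 = 122
THR = 67 + 122 * 0.63
= 67 + 76.86
= 143.86 bpm

143.86 bpm


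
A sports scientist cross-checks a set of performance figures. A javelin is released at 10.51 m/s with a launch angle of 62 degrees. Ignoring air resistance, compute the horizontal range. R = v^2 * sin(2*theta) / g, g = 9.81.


Launch speed squared = 110.4601
sin(2 * 62 deg) = 0.829038
Range = 110.4601 * 0.829038 / 9.81
= 9.335 m

9.335 m


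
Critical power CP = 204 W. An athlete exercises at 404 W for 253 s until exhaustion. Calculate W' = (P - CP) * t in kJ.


P - CP = 404 - 204 = 200 W
W' = 200 * 253 = 50600 J
= 50600 / 1000 = 50.6 kJ

50.6 kJ


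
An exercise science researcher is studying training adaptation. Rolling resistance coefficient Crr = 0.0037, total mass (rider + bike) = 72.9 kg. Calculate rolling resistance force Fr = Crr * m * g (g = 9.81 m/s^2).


Fr = Crr * m * g
= 0.0037 * 72.9 * 9.81
= 2.646 N

2.646 N


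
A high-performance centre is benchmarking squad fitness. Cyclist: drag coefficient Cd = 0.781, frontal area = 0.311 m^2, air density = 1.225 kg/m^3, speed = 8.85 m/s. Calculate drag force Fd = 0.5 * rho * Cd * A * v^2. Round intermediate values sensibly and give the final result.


v^2 = 8.85^2 = 78.3225
Fd = 0.5 * 1.225 * 0.781 * 0.311 * 78.3225
= 11.652 N

11.652 N


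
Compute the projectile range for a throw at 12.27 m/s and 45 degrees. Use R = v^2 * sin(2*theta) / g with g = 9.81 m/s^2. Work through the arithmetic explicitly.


Two times the angle = 90 degrees
sin(90) = 1.0
R = 150.5529 * 1.0 / 9.81 = 15.347 m

15.347 m


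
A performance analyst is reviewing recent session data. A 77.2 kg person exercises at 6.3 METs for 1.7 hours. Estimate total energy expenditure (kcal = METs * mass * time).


Energy = METs * mass(kg) * time(h)
= 6.3 * 77.2 * 1.7
= 826.81 kcal

826.81 kcal


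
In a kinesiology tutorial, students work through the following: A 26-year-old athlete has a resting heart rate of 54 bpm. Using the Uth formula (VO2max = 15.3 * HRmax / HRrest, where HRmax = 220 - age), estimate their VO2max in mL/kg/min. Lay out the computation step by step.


HRmax = 220 - 26 = 194 bpm
Ratio = HRmax / HRrest = 194 / 54 = 3.5926
VO2max = 15.3 * 3.5926 = 54.97 mL/kg/min

54.97 mL/kg/min


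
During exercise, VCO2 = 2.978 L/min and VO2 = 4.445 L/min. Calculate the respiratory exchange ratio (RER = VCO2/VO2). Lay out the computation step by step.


RER = VCO2 / VO2
= 2.978 / 4.445
= 0.67

0.67


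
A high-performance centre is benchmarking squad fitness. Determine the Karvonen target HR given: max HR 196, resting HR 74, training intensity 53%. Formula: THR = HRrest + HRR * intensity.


HRR = HRmax - HRrest = 196 - 74 = 122
THR = 74 + 122 * 0.53
= 138.66 bpm

138.66 bpm


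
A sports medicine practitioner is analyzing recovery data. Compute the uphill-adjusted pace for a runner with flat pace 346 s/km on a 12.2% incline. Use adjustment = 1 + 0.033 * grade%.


Adjustment factor = 1 + 0.033 * 12.2 = 1.4026
Grade-adjusted pace = 346 * 1.4026 = 485.3 s/km

485.3 s/km


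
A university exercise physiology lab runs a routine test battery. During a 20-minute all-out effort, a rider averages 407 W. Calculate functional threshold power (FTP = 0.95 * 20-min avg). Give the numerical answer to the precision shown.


FTP = 0.95 * 407
= 386.65 W

386.65 W


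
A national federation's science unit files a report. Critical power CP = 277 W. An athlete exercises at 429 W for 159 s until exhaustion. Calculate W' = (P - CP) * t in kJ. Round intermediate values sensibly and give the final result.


P - CP = 429 - 277 = 152 W
W' = 152 * 159 = 24168 J
= 24168 / 1000 = 24.168 kJ

24.168 kJ


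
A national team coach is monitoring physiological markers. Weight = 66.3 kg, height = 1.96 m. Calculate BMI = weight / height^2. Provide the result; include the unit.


height^2 = 1.96^2 = 3.8416
BMI = 66.3 / 3.8416 = 17.26 kg/m^2

17.26 kg/m^2


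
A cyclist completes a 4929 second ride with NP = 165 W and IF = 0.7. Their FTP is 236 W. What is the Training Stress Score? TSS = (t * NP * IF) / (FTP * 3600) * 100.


t * NP * IF = 4929 * 165 * 0.7 = 569299.5
FTP * 3600 = 849600
TSS = (569299.5 / 849600) * 100 = 67.01

67.01 TSS


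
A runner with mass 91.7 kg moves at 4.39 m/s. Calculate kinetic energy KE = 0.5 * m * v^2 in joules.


v^2 = 4.39^2 = 19.2721
KE = 0.5 * 91.7 * 19.2721
= 883.63 J

883.63 J


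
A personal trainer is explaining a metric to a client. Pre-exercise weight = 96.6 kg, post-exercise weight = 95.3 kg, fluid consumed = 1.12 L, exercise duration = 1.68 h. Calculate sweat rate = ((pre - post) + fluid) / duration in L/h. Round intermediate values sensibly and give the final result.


Weight loss = 96.6 - 95.3 = 1.3 kg (approx L)
Total sweat = 1.3 + 1.12 = 2.42 L
Sweat rate = 2.42 / 1.68 = 1.44 L/h

1.44 L/h


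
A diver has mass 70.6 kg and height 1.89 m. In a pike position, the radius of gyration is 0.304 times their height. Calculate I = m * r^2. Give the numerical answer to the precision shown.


r = 0.304 * 1.89 = 0.57456 m
I = m * r^2 = 70.6 * 0.330119 = 23.306 kg*m^2

23.306 kg*m^2
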